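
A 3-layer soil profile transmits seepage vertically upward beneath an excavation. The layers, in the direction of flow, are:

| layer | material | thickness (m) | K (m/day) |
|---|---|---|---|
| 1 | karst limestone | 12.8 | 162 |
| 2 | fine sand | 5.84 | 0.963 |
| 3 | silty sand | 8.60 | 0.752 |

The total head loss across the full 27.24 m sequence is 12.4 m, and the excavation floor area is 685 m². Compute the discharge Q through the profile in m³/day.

483

Flow is perpendicular to layering, so the layers act in series and the equivalent K is the thickness-weighted harmonic mean.
Total thickness L = 12.8 + 5.84 + 8.60 = 27.24 m.
Σ(b_i/K_i) = 12.8/162 + 5.84/0.963 + 8.60/0.752 = 17.58 d.
K_eq = L / Σ(b_i/K_i) = 27.24 / 17.58 = 1.550 m/day.
Q = K_eq · A · (Δh/L) = 1.550 × 685 × (12.4/27.24) = 483.2 m³/day.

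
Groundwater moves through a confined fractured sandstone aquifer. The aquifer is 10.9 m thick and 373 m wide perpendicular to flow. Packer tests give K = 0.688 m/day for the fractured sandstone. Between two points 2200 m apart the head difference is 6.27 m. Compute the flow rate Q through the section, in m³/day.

7.97

Cross-sectional area A = 373 × 10.9 = 4066 m².
Hydraulic gradient i = Δh / L = 6.27 / 2200 = 0.002850.
Darcy's law: Q = K · A · i = 0.6880 × 4066 × 0.002850 = 7.972 m³/day.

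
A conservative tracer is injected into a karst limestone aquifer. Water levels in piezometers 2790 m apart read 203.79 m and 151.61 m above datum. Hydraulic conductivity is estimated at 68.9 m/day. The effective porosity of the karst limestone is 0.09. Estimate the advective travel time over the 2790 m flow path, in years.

0.534

Hydraulic gradient i = (203.79 − 151.61) / 2790 = 52.18 / 2790 = 0.01870.
Darcy flux q = K · i = 68.90 × 0.01870 = 1.289 m/day.
Seepage velocity v = q / n_e = 1.289 / 0.09 = 14.32 m/day.
Travel time t = L / v = 2790 / 14.32 = 194.9 days = 0.5335 years.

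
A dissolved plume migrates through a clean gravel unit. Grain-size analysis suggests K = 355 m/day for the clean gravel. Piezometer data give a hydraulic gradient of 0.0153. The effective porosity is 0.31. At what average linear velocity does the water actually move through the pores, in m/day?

17.5

Hydraulic gradient i = 0.0153.
Darcy flux q = K · i = 355.0 × 0.01530 = 5.431 m/day.
Seepage velocity v = q / n_e = 5.431 / 0.31 = 17.52 m/day.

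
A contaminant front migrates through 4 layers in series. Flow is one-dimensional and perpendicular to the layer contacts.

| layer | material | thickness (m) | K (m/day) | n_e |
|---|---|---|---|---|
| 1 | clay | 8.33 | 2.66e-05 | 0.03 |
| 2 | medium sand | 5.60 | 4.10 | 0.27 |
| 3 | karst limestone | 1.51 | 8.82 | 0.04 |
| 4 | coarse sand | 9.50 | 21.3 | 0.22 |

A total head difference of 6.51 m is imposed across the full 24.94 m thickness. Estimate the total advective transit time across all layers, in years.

515

With flow normal to the layers, continuity requires the same specific discharge q through every layer.
Σ(b_i/K_i) = 8.33/2.66e-05 + 5.60/4.10 + 1.51/8.82 + 9.50/21.3 = 3.132e+05 d.
q = Δh / Σ(b_i/K_i) = 6.51 / 3.132e+05 = 2.079e-05 m/day.
In each layer the seepage velocity is v_i = q/n_i, so the layer transit time is t_i = b_i·n_i / q:
  layer 1 (clay): t_1 = 8.33 × 0.03 / 2.079e-05 = 12021 d
  layer 2 (medium sand): t_2 = 5.60 × 0.27 / 2.079e-05 = 72734 d
  layer 3 (karst limestone): t_3 = 1.51 × 0.04 / 2.079e-05 = 2906 d
  layer 4 (coarse sand): t_4 = 9.50 × 0.22 / 2.079e-05 = 1.005e+05 d
Total t = Σ t_i = 1.882e+05 days = 515.3 years.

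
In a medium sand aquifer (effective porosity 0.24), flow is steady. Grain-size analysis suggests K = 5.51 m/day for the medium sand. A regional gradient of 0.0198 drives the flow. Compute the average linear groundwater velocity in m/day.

0.455

Hydraulic gradient i = 0.0198.
Darcy flux q = K · i = 5.510 × 0.01980 = 0.1091 m/day.
Seepage velocity v = q / n_e = 0.1091 / 0.24 = 0.4546 m/day.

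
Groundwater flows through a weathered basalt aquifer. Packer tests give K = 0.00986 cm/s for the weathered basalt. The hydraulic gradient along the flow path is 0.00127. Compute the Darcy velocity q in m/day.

Convert K: 0.00986 cm/s × 864 = 8.519 m/day.
Hydraulic gradient i = 0.00127.
Specific discharge q = K · i = 8.519 × 0.001270 = 0.01082 m/day.

0.0108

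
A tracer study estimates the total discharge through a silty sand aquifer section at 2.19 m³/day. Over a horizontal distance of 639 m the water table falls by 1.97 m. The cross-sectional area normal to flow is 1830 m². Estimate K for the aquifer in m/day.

0.388

Hydraulic gradient i = Δh / L = 1.97 / 639 = 0.003083.
From Q = K·A·i, K = Q / (A·i) = 2.19 / (1830 × 0.003083) = 0.3882 m/day.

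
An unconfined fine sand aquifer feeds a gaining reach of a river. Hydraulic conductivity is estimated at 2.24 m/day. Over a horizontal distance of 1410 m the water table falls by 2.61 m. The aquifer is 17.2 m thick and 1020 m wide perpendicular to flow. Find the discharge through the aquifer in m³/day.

Cross-sectional area A = 1020 × 17.2 = 17544 m².
Hydraulic gradient i = Δh / L = 2.61 / 1410 = 0.001851.
Darcy's law: Q = K · A · i = 2.240 × 17544 × 0.001851 = 72.74 m³/day.

72.7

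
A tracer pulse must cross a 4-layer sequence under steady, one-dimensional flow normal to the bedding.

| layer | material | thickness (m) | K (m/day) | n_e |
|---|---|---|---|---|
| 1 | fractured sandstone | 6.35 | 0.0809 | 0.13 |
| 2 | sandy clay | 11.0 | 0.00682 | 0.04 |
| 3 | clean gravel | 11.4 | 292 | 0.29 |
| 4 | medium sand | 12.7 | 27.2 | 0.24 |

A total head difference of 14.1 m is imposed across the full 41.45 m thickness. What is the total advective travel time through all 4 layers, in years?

With flow normal to the layers, continuity requires the same specific discharge q through every layer.
Σ(b_i/K_i) = 6.35/0.0809 + 11.0/0.00682 + 11.4/292 + 12.7/27.2 = 1692 d.
q = Δh / Σ(b_i/K_i) = 14.1 / 1692 = 0.008334 m/day.
In each layer the seepage velocity is v_i = q/n_i, so the layer transit time is t_i = b_i·n_i / q:
  layer 1 (fractured sandstone): t_1 = 6.35 × 0.13 / 0.008334 = 99.05 d
  layer 2 (sandy clay): t_2 = 11.0 × 0.04 / 0.008334 = 52.80 d
  layer 3 (clean gravel): t_3 = 11.4 × 0.29 / 0.008334 = 396.7 d
  layer 4 (medium sand): t_4 = 12.7 × 0.24 / 0.008334 = 365.7 d
Total t = Σ t_i = 914.3 days = 2.503 years.

2.50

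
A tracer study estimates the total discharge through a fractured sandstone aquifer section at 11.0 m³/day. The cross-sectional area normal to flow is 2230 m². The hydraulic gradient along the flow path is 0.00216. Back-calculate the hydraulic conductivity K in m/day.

Hydraulic gradient i = 0.00216.
From Q = K·A·i, K = Q / (A·i) = 11.0 / (2230 × 0.002160) = 2.284 m/day.

2.28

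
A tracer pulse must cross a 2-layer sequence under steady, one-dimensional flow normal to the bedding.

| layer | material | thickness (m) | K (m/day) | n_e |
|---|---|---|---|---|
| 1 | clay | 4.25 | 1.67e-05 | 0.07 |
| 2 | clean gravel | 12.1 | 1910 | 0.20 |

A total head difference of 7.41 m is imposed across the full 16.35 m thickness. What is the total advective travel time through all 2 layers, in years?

With flow normal to the layers, continuity requires the same specific discharge q through every layer.
Σ(b_i/K_i) = 4.25/1.67e-05 + 12.1/1910 = 2.545e+05 d.
q = Δh / Σ(b_i/K_i) = 7.41 / 2.545e+05 = 2.912e-05 m/day.
In each layer the seepage velocity is v_i = q/n_i, so the layer transit time is t_i = b_i·n_i / q:
  layer 1 (clay): t_1 = 4.25 × 0.07 / 2.912e-05 = 10217 d
  layer 2 (clean gravel): t_2 = 12.1 × 0.20 / 2.912e-05 = 83113 d
Total t = Σ t_i = 93331 days = 255.5 years.

256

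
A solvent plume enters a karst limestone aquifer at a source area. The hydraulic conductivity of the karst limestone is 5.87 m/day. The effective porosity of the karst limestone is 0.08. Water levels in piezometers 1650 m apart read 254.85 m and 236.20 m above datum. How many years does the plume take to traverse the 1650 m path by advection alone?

Hydraulic gradient i = (254.85 − 236.20) / 1650 = 18.65 / 1650 = 0.01130.
Darcy flux q = K · i = 5.870 × 0.01130 = 0.06635 m/day.
Seepage velocity v = q / n_e = 0.06635 / 0.08 = 0.8294 m/day.
Travel time t = L / v = 1650 / 0.8294 = 1989 days = 5.447 years.

5.45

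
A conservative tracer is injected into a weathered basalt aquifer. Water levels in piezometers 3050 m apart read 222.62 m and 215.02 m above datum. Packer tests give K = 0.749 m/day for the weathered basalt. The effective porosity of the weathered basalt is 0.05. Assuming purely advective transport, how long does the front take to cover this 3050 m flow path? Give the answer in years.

Hydraulic gradient i = (222.62 − 215.02) / 3050 = 7.6 / 3050 = 0.002492.
Darcy flux q = K · i = 0.7490 × 0.002492 = 0.001866 m/day.
Seepage velocity v = q / n_e = 0.001866 / 0.05 = 0.03733 m/day.
Travel time t = L / v = 3050 / 0.03733 = 81710 days = 223.7 years.

224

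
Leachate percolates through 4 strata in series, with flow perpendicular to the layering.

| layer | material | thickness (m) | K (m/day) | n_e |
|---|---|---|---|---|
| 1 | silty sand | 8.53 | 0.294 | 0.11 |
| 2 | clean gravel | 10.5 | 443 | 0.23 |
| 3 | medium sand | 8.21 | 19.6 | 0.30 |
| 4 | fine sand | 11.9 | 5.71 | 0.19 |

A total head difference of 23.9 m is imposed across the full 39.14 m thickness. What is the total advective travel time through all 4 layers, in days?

10.7

With flow normal to the layers, continuity requires the same specific discharge q through every layer.
Σ(b_i/K_i) = 8.53/0.294 + 10.5/443 + 8.21/19.6 + 11.9/5.71 = 31.54 d.
q = Δh / Σ(b_i/K_i) = 23.9 / 31.54 = 0.7578 m/day.
In each layer the seepage velocity is v_i = q/n_i, so the layer transit time is t_i = b_i·n_i / q:
  layer 1 (silty sand): t_1 = 8.53 × 0.11 / 0.7578 = 1.238 d
  layer 2 (clean gravel): t_2 = 10.5 × 0.23 / 0.7578 = 3.187 d
  layer 3 (medium sand): t_3 = 8.21 × 0.30 / 0.7578 = 3.250 d
  layer 4 (fine sand): t_4 = 11.9 × 0.19 / 0.7578 = 2.984 d
Total t = Σ t_i = 10.66 days.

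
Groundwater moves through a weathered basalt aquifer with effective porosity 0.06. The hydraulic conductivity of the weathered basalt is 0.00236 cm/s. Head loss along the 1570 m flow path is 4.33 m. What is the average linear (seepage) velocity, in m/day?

0.0937

Convert K: 0.00236 cm/s × 864 = 2.039 m/day.
Hydraulic gradient i = Δh / L = 4.33 / 1570 = 0.002758.
Darcy flux q = K · i = 2.039 × 0.002758 = 0.005624 m/day.
Seepage velocity v = q / n_e = 0.005624 / 0.06 = 0.09373 m/day.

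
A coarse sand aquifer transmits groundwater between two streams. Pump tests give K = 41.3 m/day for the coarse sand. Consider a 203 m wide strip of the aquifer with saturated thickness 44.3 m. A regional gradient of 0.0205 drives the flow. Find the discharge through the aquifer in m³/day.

Cross-sectional area A = 203 × 44.3 = 8993 m².
Hydraulic gradient i = 0.0205.
Darcy's law: Q = K · A · i = 41.30 × 8993 × 0.02050 = 7614 m³/day.

7610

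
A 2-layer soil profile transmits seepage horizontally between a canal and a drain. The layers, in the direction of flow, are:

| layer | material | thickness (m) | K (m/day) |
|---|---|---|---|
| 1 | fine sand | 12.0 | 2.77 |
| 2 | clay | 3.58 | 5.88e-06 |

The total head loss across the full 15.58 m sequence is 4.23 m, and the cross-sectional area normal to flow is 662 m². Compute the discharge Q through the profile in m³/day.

Flow is perpendicular to layering, so the layers act in series and the equivalent K is the thickness-weighted harmonic mean.
Total thickness L = 12.0 + 3.58 = 15.58 m.
Σ(b_i/K_i) = 12.0/2.77 + 3.58/5.88e-06 = 6.088e+05 d.
K_eq = L / Σ(b_i/K_i) = 15.58 / 6.088e+05 = 2.559e-05 m/day.
Q = K_eq · A · (Δh/L) = 2.559e-05 × 662 × (4.23/15.58) = 0.004599 m³/day.

0.00460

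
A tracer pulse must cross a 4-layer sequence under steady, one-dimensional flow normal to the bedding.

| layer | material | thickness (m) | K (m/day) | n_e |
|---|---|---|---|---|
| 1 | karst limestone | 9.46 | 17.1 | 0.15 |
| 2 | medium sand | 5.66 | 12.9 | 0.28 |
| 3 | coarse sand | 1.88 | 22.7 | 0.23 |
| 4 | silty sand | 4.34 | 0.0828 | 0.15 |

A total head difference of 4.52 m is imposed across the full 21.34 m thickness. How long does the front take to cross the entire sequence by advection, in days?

With flow normal to the layers, continuity requires the same specific discharge q through every layer.
Σ(b_i/K_i) = 9.46/17.1 + 5.66/12.9 + 1.88/22.7 + 4.34/0.0828 = 53.49 d.
q = Δh / Σ(b_i/K_i) = 4.52 / 53.49 = 0.08450 m/day.
In each layer the seepage velocity is v_i = q/n_i, so the layer transit time is t_i = b_i·n_i / q:
  layer 1 (karst limestone): t_1 = 9.46 × 0.15 / 0.08450 = 16.79 d
  layer 2 (medium sand): t_2 = 5.66 × 0.28 / 0.08450 = 18.75 d
  layer 3 (coarse sand): t_3 = 1.88 × 0.23 / 0.08450 = 5.117 d
  layer 4 (silty sand): t_4 = 4.34 × 0.15 / 0.08450 = 7.704 d
Total t = Σ t_i = 48.37 days.

48.4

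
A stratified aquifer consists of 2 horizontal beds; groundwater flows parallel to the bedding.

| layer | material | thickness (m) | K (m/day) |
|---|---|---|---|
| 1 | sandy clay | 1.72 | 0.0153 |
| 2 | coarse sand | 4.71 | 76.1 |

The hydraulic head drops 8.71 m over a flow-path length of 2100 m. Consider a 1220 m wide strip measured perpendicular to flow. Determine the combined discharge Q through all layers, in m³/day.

Flow is parallel to layering, so each bed carries its own Darcy discharge and the transmissivities add.
Σ(K_i·b_i) = 0.0153×1.72 + 76.1×4.71 = 358.5 m²/day.
Hydraulic gradient i = Δh / L = 8.71 / 2100 = 0.004148.
Q = Σ(K_i·b_i) · W · i = 358.5 × 1220 × 0.004148 = 1814 m³/day.

1810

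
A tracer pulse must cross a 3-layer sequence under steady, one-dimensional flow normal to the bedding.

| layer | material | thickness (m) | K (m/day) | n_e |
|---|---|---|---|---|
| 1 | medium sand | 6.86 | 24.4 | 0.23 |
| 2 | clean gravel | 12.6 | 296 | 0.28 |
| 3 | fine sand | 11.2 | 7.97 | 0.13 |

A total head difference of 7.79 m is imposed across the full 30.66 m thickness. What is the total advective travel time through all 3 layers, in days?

With flow normal to the layers, continuity requires the same specific discharge q through every layer.
Σ(b_i/K_i) = 6.86/24.4 + 12.6/296 + 11.2/7.97 = 1.729 d.
q = Δh / Σ(b_i/K_i) = 7.79 / 1.729 = 4.506 m/day.
In each layer the seepage velocity is v_i = q/n_i, so the layer transit time is t_i = b_i·n_i / q:
  layer 1 (medium sand): t_1 = 6.86 × 0.23 / 4.506 = 0.3502 d
  layer 2 (clean gravel): t_2 = 12.6 × 0.28 / 4.506 = 0.7830 d
  layer 3 (fine sand): t_3 = 11.2 × 0.13 / 4.506 = 0.3232 d
Total t = Σ t_i = 1.456 days.

1.46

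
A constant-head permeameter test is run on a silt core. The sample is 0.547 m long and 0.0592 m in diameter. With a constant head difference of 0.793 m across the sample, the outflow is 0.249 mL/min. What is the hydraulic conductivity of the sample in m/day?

Cross-sectional area A = π·(d/2)² = π × (0.0592/2)² = 0.002753 m².
Convert discharge: 0.249 mL/min = 4.150e-09 m³/s.
Darcy's law rearranged: K = Q·L / (A·Δh) = 4.150e-09 × 0.547 / (0.002753 × 0.793) = 1.040e-06 m/s = 0.08986 m/day.

0.0899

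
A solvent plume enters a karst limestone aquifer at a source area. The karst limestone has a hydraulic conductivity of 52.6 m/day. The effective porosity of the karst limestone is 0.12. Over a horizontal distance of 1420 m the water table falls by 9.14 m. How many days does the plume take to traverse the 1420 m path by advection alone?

503

Hydraulic gradient i = Δh / L = 9.14 / 1420 = 0.006437.
Darcy flux q = K · i = 52.60 × 0.006437 = 0.3386 m/day.
Seepage velocity v = q / n_e = 0.3386 / 0.12 = 2.821 m/day.
Travel time t = L / v = 1420 / 2.821 = 503.3 days.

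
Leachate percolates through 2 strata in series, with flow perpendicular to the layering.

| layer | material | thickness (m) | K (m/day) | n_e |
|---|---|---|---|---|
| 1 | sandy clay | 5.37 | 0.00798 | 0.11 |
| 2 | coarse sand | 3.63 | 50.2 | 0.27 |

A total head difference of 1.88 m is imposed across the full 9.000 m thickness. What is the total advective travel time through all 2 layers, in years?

With flow normal to the layers, continuity requires the same specific discharge q through every layer.
Σ(b_i/K_i) = 5.37/0.00798 + 3.63/50.2 = 673.0 d.
q = Δh / Σ(b_i/K_i) = 1.88 / 673.0 = 0.002793 m/day.
In each layer the seepage velocity is v_i = q/n_i, so the layer transit time is t_i = b_i·n_i / q:
  layer 1 (sandy clay): t_1 = 5.37 × 0.11 / 0.002793 = 211.5 d
  layer 2 (coarse sand): t_2 = 3.63 × 0.27 / 0.002793 = 350.9 d
Total t = Σ t_i = 562.3 days = 1.540 years.

1.54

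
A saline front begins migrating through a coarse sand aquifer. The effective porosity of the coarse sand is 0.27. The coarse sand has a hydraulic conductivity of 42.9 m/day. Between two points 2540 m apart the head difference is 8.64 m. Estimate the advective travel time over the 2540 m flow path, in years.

12.9

Hydraulic gradient i = Δh / L = 8.64 / 2540 = 0.003402.
Darcy flux q = K · i = 42.90 × 0.003402 = 0.1459 m/day.
Seepage velocity v = q / n_e = 0.1459 / 0.27 = 0.5405 m/day.
Travel time t = L / v = 2540 / 0.5405 = 4700 days = 12.87 years.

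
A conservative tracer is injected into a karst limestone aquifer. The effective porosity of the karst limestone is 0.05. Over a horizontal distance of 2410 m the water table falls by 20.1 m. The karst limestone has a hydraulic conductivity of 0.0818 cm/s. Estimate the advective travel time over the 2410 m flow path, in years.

Convert K: 0.0818 cm/s × 864 = 70.68 m/day.
Hydraulic gradient i = Δh / L = 20.1 / 2410 = 0.008340.
Darcy flux q = K · i = 70.68 × 0.008340 = 0.5894 m/day.
Seepage velocity v = q / n_e = 0.5894 / 0.05 = 11.79 m/day.
Travel time t = L / v = 2410 / 11.79 = 204.4 days = 0.5597 years.

0.560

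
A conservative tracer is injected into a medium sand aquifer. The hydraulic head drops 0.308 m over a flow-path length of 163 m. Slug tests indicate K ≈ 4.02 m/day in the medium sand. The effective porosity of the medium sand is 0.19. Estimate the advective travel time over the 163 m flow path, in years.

Hydraulic gradient i = Δh / L = 0.308 / 163 = 0.001890.
Darcy flux q = K · i = 4.020 × 0.001890 = 0.007596 m/day.
Seepage velocity v = q / n_e = 0.007596 / 0.19 = 0.03998 m/day.
Travel time t = L / v = 163 / 0.03998 = 4077 days = 11.16 years.

11.2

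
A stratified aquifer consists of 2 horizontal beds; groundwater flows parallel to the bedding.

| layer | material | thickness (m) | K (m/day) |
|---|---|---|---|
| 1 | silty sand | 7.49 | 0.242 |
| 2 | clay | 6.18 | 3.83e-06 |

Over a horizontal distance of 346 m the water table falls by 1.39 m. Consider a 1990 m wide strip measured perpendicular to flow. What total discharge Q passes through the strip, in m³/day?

14.5

Flow is parallel to layering, so each bed carries its own Darcy discharge and the transmissivities add.
Σ(K_i·b_i) = 0.242×7.49 + 3.83e-06×6.18 = 1.813 m²/day.
Hydraulic gradient i = Δh / L = 1.39 / 346 = 0.004017.
Q = Σ(K_i·b_i) · W · i = 1.813 × 1990 × 0.004017 = 14.49 m³/day.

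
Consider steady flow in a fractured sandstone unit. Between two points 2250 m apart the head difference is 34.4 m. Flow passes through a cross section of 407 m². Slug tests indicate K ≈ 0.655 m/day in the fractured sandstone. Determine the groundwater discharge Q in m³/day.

Hydraulic gradient i = Δh / L = 34.4 / 2250 = 0.01529.
Darcy's law: Q = K · A · i = 0.6550 × 407.0 × 0.01529 = 4.076 m³/day.

4.08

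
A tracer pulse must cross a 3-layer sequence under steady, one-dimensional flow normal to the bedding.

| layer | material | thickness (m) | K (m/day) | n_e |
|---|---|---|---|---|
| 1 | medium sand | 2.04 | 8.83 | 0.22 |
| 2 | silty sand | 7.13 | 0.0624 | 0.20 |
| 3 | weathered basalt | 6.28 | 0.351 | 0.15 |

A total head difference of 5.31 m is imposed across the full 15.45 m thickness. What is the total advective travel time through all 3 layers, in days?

70.2

With flow normal to the layers, continuity requires the same specific discharge q through every layer.
Σ(b_i/K_i) = 2.04/8.83 + 7.13/0.0624 + 6.28/0.351 = 132.4 d.
q = Δh / Σ(b_i/K_i) = 5.31 / 132.4 = 0.04011 m/day.
In each layer the seepage velocity is v_i = q/n_i, so the layer transit time is t_i = b_i·n_i / q:
  layer 1 (medium sand): t_1 = 2.04 × 0.22 / 0.04011 = 11.19 d
  layer 2 (silty sand): t_2 = 7.13 × 0.20 / 0.04011 = 35.55 d
  layer 3 (weathered basalt): t_3 = 6.28 × 0.15 / 0.04011 = 23.49 d
Total t = Σ t_i = 70.23 days.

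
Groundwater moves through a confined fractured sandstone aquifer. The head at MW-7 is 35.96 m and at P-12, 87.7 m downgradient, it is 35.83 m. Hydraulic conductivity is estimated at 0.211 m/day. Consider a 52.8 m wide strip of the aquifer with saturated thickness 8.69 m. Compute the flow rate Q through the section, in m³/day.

Cross-sectional area A = 52.8 × 8.69 = 458.8 m².
Hydraulic gradient i = (35.96 − 35.83) / 87.7 = 0.13 / 87.7 = 0.001482.
Darcy's law: Q = K · A · i = 0.2110 × 458.8 × 0.001482 = 0.1435 m³/day.

0.144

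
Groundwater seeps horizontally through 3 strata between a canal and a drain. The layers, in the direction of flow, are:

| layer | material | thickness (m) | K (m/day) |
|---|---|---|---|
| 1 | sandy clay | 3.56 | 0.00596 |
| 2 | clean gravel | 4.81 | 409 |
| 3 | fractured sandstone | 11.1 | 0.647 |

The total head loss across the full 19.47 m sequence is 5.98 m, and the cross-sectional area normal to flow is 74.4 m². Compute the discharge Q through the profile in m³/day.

Flow is perpendicular to layering, so the layers act in series and the equivalent K is the thickness-weighted harmonic mean.
Total thickness L = 3.56 + 4.81 + 11.1 = 19.47 m.
Σ(b_i/K_i) = 3.56/0.00596 + 4.81/409 + 11.1/0.647 = 614.5 d.
K_eq = L / Σ(b_i/K_i) = 19.47 / 614.5 = 0.03169 m/day.
Q = K_eq · A · (Δh/L) = 0.03169 × 74.4 × (5.98/19.47) = 0.7240 m³/day.

0.724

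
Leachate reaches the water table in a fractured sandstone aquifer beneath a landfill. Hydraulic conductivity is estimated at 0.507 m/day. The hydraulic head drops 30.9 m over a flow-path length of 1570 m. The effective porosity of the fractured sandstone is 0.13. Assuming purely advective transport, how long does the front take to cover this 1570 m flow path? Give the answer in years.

56.0

Hydraulic gradient i = Δh / L = 30.9 / 1570 = 0.01968.
Darcy flux q = K · i = 0.5070 × 0.01968 = 0.009979 m/day.
Seepage velocity v = q / n_e = 0.009979 / 0.13 = 0.07676 m/day.
Travel time t = L / v = 1570 / 0.07676 = 20454 days = 56.00 years.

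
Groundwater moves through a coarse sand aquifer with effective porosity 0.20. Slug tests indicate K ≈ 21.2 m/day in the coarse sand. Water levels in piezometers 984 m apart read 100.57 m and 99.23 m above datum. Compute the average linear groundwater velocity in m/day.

Hydraulic gradient i = (100.57 − 99.23) / 984 = 1.34 / 984 = 0.001362.
Darcy flux q = K · i = 21.20 × 0.001362 = 0.02887 m/day.
Seepage velocity v = q / n_e = 0.02887 / 0.20 = 0.1443 m/day.

0.144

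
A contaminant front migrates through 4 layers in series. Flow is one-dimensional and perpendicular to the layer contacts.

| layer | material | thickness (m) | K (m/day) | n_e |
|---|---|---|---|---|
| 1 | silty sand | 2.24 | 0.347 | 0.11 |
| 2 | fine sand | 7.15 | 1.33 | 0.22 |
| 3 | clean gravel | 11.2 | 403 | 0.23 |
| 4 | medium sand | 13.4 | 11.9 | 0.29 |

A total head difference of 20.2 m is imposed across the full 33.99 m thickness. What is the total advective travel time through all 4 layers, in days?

5.32

With flow normal to the layers, continuity requires the same specific discharge q through every layer.
Σ(b_i/K_i) = 2.24/0.347 + 7.15/1.33 + 11.2/403 + 13.4/11.9 = 12.99 d.
q = Δh / Σ(b_i/K_i) = 20.2 / 12.99 = 1.556 m/day.
In each layer the seepage velocity is v_i = q/n_i, so the layer transit time is t_i = b_i·n_i / q:
  layer 1 (silty sand): t_1 = 2.24 × 0.11 / 1.556 = 0.1584 d
  layer 2 (fine sand): t_2 = 7.15 × 0.22 / 1.556 = 1.011 d
  layer 3 (clean gravel): t_3 = 11.2 × 0.23 / 1.556 = 1.656 d
  layer 4 (medium sand): t_4 = 13.4 × 0.29 / 1.556 = 2.498 d
Total t = Σ t_i = 5.324 days.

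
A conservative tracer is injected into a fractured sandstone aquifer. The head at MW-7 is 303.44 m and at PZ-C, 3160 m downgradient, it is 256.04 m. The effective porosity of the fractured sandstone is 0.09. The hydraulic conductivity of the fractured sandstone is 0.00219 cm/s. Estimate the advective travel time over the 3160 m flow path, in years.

27.4

Convert K: 0.00219 cm/s × 864 = 1.892 m/day.
Hydraulic gradient i = (303.44 − 256.04) / 3160 = 47.4 / 3160 = 0.01500.
Darcy flux q = K · i = 1.892 × 0.01500 = 0.02838 m/day.
Seepage velocity v = q / n_e = 0.02838 / 0.09 = 0.3154 m/day.
Travel time t = L / v = 3160 / 0.3154 = 10020 days = 27.43 years.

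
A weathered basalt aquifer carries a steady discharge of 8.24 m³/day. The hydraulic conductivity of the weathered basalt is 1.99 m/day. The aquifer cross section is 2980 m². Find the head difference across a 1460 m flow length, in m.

From Q = K·A·i, i = Q / (K·A) = 8.24 / (1.990 × 2980) = 0.001389.
Head loss Δh = i · L = 0.001389 × 1460 = 2.029 m.

2.03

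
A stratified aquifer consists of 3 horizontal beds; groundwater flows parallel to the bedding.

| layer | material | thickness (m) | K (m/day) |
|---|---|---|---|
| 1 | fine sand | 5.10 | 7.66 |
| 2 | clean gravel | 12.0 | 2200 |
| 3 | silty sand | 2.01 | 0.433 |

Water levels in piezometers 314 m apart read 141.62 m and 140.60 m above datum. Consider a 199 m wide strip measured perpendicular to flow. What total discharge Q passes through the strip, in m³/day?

Flow is parallel to layering, so each bed carries its own Darcy discharge and the transmissivities add.
Σ(K_i·b_i) = 7.66×5.10 + 2200×12.0 + 0.433×2.01 = 26440 m²/day.
Hydraulic gradient i = (141.62 − 140.60) / 314 = 1.02 / 314 = 0.003248.
Q = Σ(K_i·b_i) · W · i = 26440 × 199 × 0.003248 = 17092 m³/day.

17100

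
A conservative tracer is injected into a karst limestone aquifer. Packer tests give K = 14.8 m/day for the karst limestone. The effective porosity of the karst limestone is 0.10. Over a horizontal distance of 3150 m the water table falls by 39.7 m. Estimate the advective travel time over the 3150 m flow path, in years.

4.62

Hydraulic gradient i = Δh / L = 39.7 / 3150 = 0.01260.
Darcy flux q = K · i = 14.80 × 0.01260 = 0.1865 m/day.
Seepage velocity v = q / n_e = 0.1865 / 0.10 = 1.865 m/day.
Travel time t = L / v = 3150 / 1.865 = 1689 days = 4.624 years.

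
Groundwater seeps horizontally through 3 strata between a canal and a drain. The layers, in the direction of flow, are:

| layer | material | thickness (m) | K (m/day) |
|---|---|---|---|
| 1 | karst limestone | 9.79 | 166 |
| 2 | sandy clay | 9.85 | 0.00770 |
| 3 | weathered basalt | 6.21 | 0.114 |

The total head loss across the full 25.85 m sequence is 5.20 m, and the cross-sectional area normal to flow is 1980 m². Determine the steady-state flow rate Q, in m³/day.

7.72

Flow is perpendicular to layering, so the layers act in series and the equivalent K is the thickness-weighted harmonic mean.
Total thickness L = 9.79 + 9.85 + 6.21 = 25.85 m.
Σ(b_i/K_i) = 9.79/166 + 9.85/0.00770 + 6.21/0.114 = 1334 d.
K_eq = L / Σ(b_i/K_i) = 25.85 / 1334 = 0.01938 m/day.
Q = K_eq · A · (Δh/L) = 0.01938 × 1980 × (5.20/25.85) = 7.720 m³/day.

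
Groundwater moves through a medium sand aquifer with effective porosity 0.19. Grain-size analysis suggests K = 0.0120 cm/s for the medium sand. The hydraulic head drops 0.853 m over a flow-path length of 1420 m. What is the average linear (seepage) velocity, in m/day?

Convert K: 0.0120 cm/s × 864 = 10.37 m/day.
Hydraulic gradient i = Δh / L = 0.853 / 1420 = 0.0006007.
Darcy flux q = K · i = 10.37 × 0.0006007 = 0.006228 m/day.
Seepage velocity v = q / n_e = 0.006228 / 0.19 = 0.03278 m/day.

0.0328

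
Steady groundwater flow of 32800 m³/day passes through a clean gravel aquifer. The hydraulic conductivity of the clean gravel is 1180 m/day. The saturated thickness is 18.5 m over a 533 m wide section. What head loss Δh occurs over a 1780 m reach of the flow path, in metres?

5.02

Cross-sectional area A = 533 × 18.5 = 9860 m².
From Q = K·A·i, i = Q / (K·A) = 32800 / (1180 × 9860) = 0.002819.
Head loss Δh = i · L = 0.002819 × 1780 = 5.018 m.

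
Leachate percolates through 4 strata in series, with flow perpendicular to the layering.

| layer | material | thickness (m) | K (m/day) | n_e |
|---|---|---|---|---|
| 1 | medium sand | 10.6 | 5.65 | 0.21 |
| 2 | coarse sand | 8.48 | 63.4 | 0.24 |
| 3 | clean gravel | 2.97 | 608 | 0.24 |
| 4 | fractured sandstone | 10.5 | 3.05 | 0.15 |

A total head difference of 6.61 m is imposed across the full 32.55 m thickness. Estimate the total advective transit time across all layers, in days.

With flow normal to the layers, continuity requires the same specific discharge q through every layer.
Σ(b_i/K_i) = 10.6/5.65 + 8.48/63.4 + 2.97/608 + 10.5/3.05 = 5.457 d.
q = Δh / Σ(b_i/K_i) = 6.61 / 5.457 = 1.211 m/day.
In each layer the seepage velocity is v_i = q/n_i, so the layer transit time is t_i = b_i·n_i / q:
  layer 1 (medium sand): t_1 = 10.6 × 0.21 / 1.211 = 1.838 d
  layer 2 (coarse sand): t_2 = 8.48 × 0.24 / 1.211 = 1.680 d
  layer 3 (clean gravel): t_3 = 2.97 × 0.24 / 1.211 = 0.5885 d
  layer 4 (fractured sandstone): t_4 = 10.5 × 0.15 / 1.211 = 1.300 d
Total t = Σ t_i = 5.407 days.

5.41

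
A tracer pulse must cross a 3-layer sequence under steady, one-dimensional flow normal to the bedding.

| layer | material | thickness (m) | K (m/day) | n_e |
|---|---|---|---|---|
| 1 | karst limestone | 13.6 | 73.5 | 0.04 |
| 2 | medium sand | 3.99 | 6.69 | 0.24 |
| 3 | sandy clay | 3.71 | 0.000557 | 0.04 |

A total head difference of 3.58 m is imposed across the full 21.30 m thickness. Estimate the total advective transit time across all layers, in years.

8.41

With flow normal to the layers, continuity requires the same specific discharge q through every layer.
Σ(b_i/K_i) = 13.6/73.5 + 3.99/6.69 + 3.71/0.000557 = 6661 d.
q = Δh / Σ(b_i/K_i) = 3.58 / 6661 = 0.0005374 m/day.
In each layer the seepage velocity is v_i = q/n_i, so the layer transit time is t_i = b_i·n_i / q:
  layer 1 (karst limestone): t_1 = 13.6 × 0.04 / 0.0005374 = 1012 d
  layer 2 (medium sand): t_2 = 3.99 × 0.24 / 0.0005374 = 1782 d
  layer 3 (sandy clay): t_3 = 3.71 × 0.04 / 0.0005374 = 276.1 d
Total t = Σ t_i = 3070 days = 8.406 years.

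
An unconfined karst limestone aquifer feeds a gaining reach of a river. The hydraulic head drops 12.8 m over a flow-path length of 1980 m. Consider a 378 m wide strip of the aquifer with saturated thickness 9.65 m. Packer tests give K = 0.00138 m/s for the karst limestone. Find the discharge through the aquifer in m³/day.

2810

Convert K: 0.00138 m/s × 86400 = 119.2 m/day.
Cross-sectional area A = 378 × 9.65 = 3648 m².
Hydraulic gradient i = Δh / L = 12.8 / 1980 = 0.006465.
Darcy's law: Q = K · A · i = 119.2 × 3648 × 0.006465 = 2812 m³/day.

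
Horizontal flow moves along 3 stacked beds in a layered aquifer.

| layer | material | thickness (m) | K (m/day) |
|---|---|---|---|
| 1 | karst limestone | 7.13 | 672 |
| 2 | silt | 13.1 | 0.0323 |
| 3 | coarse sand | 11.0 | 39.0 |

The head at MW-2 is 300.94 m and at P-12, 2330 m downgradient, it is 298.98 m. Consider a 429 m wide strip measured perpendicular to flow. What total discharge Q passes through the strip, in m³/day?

Flow is parallel to layering, so each bed carries its own Darcy discharge and the transmissivities add.
Σ(K_i·b_i) = 672×7.13 + 0.0323×13.1 + 39.0×11.0 = 5221 m²/day.
Hydraulic gradient i = (300.94 − 298.98) / 2330 = 1.96 / 2330 = 0.0008412.
Q = Σ(K_i·b_i) · W · i = 5221 × 429 × 0.0008412 = 1884 m³/day.

1880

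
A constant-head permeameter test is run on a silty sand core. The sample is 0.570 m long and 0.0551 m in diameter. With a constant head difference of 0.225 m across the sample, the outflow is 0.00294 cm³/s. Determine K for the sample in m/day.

Cross-sectional area A = π·(d/2)² = π × (0.0551/2)² = 0.002384 m².
Convert discharge: 0.00294 cm³/s = 2.940e-09 m³/s.
Darcy's law rearranged: K = Q·L / (A·Δh) = 2.940e-09 × 0.570 / (0.002384 × 0.225) = 3.124e-06 m/s = 0.2699 m/day.

0.270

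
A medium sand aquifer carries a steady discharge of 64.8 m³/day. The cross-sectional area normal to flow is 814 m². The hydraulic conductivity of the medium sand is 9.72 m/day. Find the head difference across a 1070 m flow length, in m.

From Q = K·A·i, i = Q / (K·A) = 64.8 / (9.720 × 814.0) = 0.008190.
Head loss Δh = i · L = 0.008190 × 1070 = 8.763 m.

8.76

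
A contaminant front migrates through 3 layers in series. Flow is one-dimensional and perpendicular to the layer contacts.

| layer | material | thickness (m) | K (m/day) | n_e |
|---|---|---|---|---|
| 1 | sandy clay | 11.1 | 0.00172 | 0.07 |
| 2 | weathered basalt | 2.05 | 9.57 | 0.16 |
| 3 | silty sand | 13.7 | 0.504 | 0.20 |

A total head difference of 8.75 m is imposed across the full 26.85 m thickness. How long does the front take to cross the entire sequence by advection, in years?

7.80

With flow normal to the layers, continuity requires the same specific discharge q through every layer.
Σ(b_i/K_i) = 11.1/0.00172 + 2.05/9.57 + 13.7/0.504 = 6481 d.
q = Δh / Σ(b_i/K_i) = 8.75 / 6481 = 0.001350 m/day.
In each layer the seepage velocity is v_i = q/n_i, so the layer transit time is t_i = b_i·n_i / q:
  layer 1 (sandy clay): t_1 = 11.1 × 0.07 / 0.001350 = 575.5 d
  layer 2 (weathered basalt): t_2 = 2.05 × 0.16 / 0.001350 = 242.9 d
  layer 3 (silty sand): t_3 = 13.7 × 0.20 / 0.001350 = 2029 d
Total t = Σ t_i = 2848 days = 7.797 years.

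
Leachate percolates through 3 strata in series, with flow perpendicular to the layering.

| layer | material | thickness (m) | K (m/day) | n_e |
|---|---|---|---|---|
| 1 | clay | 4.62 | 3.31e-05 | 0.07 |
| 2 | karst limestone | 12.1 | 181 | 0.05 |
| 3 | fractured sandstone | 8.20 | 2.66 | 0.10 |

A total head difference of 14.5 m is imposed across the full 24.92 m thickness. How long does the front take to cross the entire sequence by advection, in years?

46.1

With flow normal to the layers, continuity requires the same specific discharge q through every layer.
Σ(b_i/K_i) = 4.62/3.31e-05 + 12.1/181 + 8.20/2.66 = 1.396e+05 d.
q = Δh / Σ(b_i/K_i) = 14.5 / 1.396e+05 = 0.0001039 m/day.
In each layer the seepage velocity is v_i = q/n_i, so the layer transit time is t_i = b_i·n_i / q:
  layer 1 (clay): t_1 = 4.62 × 0.07 / 0.0001039 = 3113 d
  layer 2 (karst limestone): t_2 = 12.1 × 0.05 / 0.0001039 = 5824 d
  layer 3 (fractured sandstone): t_3 = 8.20 × 0.10 / 0.0001039 = 7894 d
Total t = Σ t_i = 16830 days = 46.08 years.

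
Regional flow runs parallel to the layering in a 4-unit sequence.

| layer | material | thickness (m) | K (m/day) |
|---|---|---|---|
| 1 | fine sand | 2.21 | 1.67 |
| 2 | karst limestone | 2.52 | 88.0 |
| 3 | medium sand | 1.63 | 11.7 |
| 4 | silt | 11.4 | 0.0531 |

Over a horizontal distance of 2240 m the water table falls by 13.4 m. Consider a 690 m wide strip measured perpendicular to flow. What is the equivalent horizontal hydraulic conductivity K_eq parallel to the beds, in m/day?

13.8

Flow is parallel to layering, so each bed carries its own Darcy discharge and the transmissivities add.
Σ(K_i·b_i) = 1.67×2.21 + 88.0×2.52 + 11.7×1.63 + 0.0531×11.4 = 245.1 m²/day.
Total thickness b = 17.76 m, so K_eq = Σ(K_i·b_i)/b = 13.80 m/day.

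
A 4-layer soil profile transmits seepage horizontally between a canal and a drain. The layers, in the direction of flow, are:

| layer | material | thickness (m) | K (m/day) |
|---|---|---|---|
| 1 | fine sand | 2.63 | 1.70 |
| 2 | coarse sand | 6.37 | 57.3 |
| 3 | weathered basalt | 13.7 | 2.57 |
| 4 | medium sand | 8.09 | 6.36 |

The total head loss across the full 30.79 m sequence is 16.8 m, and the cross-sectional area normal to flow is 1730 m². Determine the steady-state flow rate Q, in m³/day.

3520

Flow is perpendicular to layering, so the layers act in series and the equivalent K is the thickness-weighted harmonic mean.
Total thickness L = 2.63 + 6.37 + 13.7 + 8.09 = 30.79 m.
Σ(b_i/K_i) = 2.63/1.70 + 6.37/57.3 + 13.7/2.57 + 8.09/6.36 = 8.261 d.
K_eq = L / Σ(b_i/K_i) = 30.79 / 8.261 = 3.727 m/day.
Q = K_eq · A · (Δh/L) = 3.727 × 1730 × (16.8/30.79) = 3518 m³/day.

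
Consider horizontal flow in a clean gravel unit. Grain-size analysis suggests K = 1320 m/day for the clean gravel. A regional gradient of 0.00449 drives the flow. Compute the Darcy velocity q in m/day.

Hydraulic gradient i = 0.00449.
Specific discharge q = K · i = 1320 × 0.004490 = 5.927 m/day.

5.93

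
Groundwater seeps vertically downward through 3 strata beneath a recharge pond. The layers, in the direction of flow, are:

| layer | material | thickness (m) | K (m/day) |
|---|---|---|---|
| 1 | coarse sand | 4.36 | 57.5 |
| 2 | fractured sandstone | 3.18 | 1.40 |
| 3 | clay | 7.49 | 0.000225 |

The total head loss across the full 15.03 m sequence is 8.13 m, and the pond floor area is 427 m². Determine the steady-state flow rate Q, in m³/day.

Flow is perpendicular to layering, so the layers act in series and the equivalent K is the thickness-weighted harmonic mean.
Total thickness L = 4.36 + 3.18 + 7.49 = 15.03 m.
Σ(b_i/K_i) = 4.36/57.5 + 3.18/1.40 + 7.49/0.000225 = 33291 d.
K_eq = L / Σ(b_i/K_i) = 15.03 / 33291 = 0.0004515 m/day.
Q = K_eq · A · (Δh/L) = 0.0004515 × 427 × (8.13/15.03) = 0.1043 m³/day.

0.104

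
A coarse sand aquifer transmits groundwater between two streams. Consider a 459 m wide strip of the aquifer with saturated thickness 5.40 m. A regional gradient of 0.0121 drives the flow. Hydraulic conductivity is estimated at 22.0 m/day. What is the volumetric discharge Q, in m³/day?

660

Cross-sectional area A = 459 × 5.40 = 2479 m².
Hydraulic gradient i = 0.0121.
Darcy's law: Q = K · A · i = 22.00 × 2479 × 0.01210 = 659.8 m³/day.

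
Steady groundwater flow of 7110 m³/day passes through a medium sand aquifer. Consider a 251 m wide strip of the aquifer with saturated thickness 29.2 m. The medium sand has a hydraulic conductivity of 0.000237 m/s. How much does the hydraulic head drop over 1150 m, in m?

Convert K: 0.000237 m/s × 86400 = 20.48 m/day.
Cross-sectional area A = 251 × 29.2 = 7329 m².
From Q = K·A·i, i = Q / (K·A) = 7110 / (20.48 × 7329) = 0.04738.
Head loss Δh = i · L = 0.04738 × 1150 = 54.48 m.

54.5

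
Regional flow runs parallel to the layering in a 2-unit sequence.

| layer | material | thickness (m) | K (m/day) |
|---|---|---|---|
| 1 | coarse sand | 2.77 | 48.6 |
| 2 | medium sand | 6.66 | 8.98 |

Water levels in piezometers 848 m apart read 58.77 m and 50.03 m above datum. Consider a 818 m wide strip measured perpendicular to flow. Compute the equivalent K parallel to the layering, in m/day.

Flow is parallel to layering, so each bed carries its own Darcy discharge and the transmissivities add.
Σ(K_i·b_i) = 48.6×2.77 + 8.98×6.66 = 194.4 m²/day.
Total thickness b = 9.430 m, so K_eq = Σ(K_i·b_i)/b = 20.62 m/day.

20.6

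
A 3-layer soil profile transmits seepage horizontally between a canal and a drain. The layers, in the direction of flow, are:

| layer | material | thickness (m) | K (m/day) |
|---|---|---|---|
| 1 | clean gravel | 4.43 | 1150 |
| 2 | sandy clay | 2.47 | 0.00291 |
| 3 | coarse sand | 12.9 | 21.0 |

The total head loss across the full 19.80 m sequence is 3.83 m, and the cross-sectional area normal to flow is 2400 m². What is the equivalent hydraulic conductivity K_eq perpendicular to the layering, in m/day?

Flow is perpendicular to layering, so the layers act in series and the equivalent K is the thickness-weighted harmonic mean.
Total thickness L = 4.43 + 2.47 + 12.9 = 19.80 m.
Σ(b_i/K_i) = 4.43/1150 + 2.47/0.00291 + 12.9/21.0 = 849.4 d.
K_eq = L / Σ(b_i/K_i) = 19.80 / 849.4 = 0.02331 m/day.

0.0233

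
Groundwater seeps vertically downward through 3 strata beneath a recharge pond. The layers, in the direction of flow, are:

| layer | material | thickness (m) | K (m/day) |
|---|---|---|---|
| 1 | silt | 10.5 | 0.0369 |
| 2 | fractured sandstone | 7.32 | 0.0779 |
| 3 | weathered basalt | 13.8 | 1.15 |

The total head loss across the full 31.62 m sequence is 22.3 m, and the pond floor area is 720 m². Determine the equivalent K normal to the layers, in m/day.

Flow is perpendicular to layering, so the layers act in series and the equivalent K is the thickness-weighted harmonic mean.
Total thickness L = 10.5 + 7.32 + 13.8 = 31.62 m.
Σ(b_i/K_i) = 10.5/0.0369 + 7.32/0.0779 + 13.8/1.15 = 390.5 d.
K_eq = L / Σ(b_i/K_i) = 31.62 / 390.5 = 0.08097 m/day.

0.0810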